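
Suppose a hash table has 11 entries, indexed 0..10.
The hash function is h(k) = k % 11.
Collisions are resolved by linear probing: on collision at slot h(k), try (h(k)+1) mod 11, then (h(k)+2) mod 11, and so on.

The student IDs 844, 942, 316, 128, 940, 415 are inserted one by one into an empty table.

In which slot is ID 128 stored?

844 hashes to 8; slot 8 is free → place at 8.
942 hashes to 7; slot 7 is free → place at 7.
316 hashes to 8; 8 taken → place at 9.
128 hashes to 7; 7,8,9 taken → place at 10.
940 hashes to 5; slot 5 is free → place at 5.
415 hashes to 8; 8,9,10 taken → place at 0.
Table: [415, ∅, ∅, ∅, ∅, 940, ∅, 942, 844, 316, 128]

10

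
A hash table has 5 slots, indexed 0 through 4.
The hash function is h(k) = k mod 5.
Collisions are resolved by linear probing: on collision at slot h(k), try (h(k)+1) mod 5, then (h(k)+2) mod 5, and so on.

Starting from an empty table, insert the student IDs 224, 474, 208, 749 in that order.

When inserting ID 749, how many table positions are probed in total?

3

Insert 224: h=4, slot 4 empty -> index 4.
Insert 474: h=4, slot 4 occupied -> index 0.
Insert 208: h=3, slot 3 empty -> index 3.
Insert 749: h=4, slots 4,0 occupied -> index 1.
Table: [474, 749, _, 208, 224]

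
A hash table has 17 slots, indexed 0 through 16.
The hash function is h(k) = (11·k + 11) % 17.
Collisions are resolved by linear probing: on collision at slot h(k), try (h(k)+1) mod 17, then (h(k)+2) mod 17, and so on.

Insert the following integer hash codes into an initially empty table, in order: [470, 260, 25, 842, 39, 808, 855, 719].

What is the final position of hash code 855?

0

Insert 470: h=13, slot 13 empty -> index 13.
Insert 260: h=15, slot 15 empty -> index 15.
Insert 25: h=14, slot 14 empty -> index 14.
Insert 842: h=8, slot 8 empty -> index 8.
Insert 39: h=15, slot 15 occupied -> index 16.
Insert 808: h=8, slot 8 occupied -> index 9.
Insert 855: h=15, slots 15,16 occupied -> index 0.
Insert 719: h=15, slots 15,16,0 occupied -> index 1.
Table: [855, 719, _, _, _, _, _, _, 842, 808, _, _, _, 470, 25, 260, 39]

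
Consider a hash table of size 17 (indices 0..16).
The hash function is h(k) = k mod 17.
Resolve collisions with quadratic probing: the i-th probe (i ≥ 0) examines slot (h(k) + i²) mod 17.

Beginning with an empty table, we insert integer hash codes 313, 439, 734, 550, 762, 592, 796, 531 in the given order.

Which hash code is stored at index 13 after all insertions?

796

Insert 313: h=7, slot 7 empty => index 7.
Insert 439: h=14, slot 14 empty => index 14.
Insert 734: h=3, slot 3 empty => index 3.
Insert 550: h=6, slot 6 empty => index 6.
Insert 762: h=14, slot 14 occupied => index 15.
Insert 592: h=14, slots 14,15 occupied => index 1.
Insert 796: h=14, slots 14,15,1,6 occupied => index 13.
Insert 531: h=4, slot 4 empty => index 4.
Table: [—, 592, —, 734, 531, —, 550, 313, —, —, —, —, —, 796, 439, 762, —]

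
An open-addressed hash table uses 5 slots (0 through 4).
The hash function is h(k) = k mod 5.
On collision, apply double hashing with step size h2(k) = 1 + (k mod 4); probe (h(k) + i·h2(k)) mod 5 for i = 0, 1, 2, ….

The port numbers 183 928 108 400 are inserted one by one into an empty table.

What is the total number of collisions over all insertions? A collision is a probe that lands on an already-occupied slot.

4

183 hashes to 3; slot 3 is free → place at 3.
928 hashes to 3, h2=1; 3 taken → place at 4.
108 hashes to 3, h2=1; 3,4 taken → place at 0.
400 hashes to 0, h2=1; 0 taken → place at 1.
Table: [108, 400, -, 183, 928]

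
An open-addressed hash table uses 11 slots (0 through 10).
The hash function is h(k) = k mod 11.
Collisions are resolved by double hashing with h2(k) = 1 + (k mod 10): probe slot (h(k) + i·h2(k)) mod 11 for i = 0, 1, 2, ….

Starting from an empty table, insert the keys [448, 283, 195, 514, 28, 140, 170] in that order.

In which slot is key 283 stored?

Insert 448: h=8, slot 8 empty → index 8.
Insert 283: h=8, h2=4, slot 8 occupied → index 1.
Insert 195: h=8, h2=6, slot 8 occupied → index 3.
Insert 514: h=8, h2=5, slot 8 occupied → index 2.
Insert 28: h=6, slot 6 empty → index 6.
Insert 140: h=8, h2=1, slot 8 occupied → index 9.
Insert 170: h=5, slot 5 empty → index 5.
Table: [-, 283, 514, 195, -, 170, 28, -, 448, 140, -]

1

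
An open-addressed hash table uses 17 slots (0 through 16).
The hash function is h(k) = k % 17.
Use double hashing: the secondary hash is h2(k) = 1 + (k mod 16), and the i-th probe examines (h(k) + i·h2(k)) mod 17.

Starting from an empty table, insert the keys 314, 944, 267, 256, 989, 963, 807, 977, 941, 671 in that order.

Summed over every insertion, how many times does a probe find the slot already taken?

3

314: h=8 => slot 8
944: h=9 => slot 9
267: h=12 => slot 12
256: h=1 => slot 1
989: h=3 => slot 3
963: h=11 => slot 11
807: h=8, h2=8, probe 8,16 => slot 16
977: h=8, h2=2, probe 8,10 => slot 10
941: h=6 => slot 6
671: h=8, h2=16, probe 8,7 => slot 7
Table: [., 256, ., 989, ., ., 941, 671, 314, 944, 977, 963, 267, ., ., ., 807]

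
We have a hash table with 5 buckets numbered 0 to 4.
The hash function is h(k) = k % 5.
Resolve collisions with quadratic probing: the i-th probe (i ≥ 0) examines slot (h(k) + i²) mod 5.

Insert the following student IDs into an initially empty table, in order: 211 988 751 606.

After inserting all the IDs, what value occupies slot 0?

211: h=1 => slot 1
988: h=3 => slot 3
751: h=1, probe 1,2 => slot 2
606: h=1, probe 1,2,0 => slot 0
Table: [606, 211, 751, 988, ∅]

606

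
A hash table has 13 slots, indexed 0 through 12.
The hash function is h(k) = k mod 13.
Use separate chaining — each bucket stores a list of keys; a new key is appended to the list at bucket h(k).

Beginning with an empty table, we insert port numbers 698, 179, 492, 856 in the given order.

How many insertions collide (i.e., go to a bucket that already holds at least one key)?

Insert 698: h=9, bucket 9 empty → new chain.
Insert 179: h=10, bucket 10 empty → new chain.
Insert 492: h=11, bucket 11 empty → new chain.
Insert 856: h=11, bucket 11 nonempty → append to chain.
Final buckets:
0: .
1: .
2: .
3: .
4: .
5: .
6: .
7: .
8: .
9: 698
10: 179
11: 492 -> 856
12: .

1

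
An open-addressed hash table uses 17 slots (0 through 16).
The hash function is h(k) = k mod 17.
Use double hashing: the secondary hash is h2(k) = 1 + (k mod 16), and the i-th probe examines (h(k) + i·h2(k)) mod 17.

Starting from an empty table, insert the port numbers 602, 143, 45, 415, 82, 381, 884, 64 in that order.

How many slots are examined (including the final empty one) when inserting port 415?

3

602 hashes to 7; slot 7 is free → place at 7.
143 hashes to 7, h2=16; 7 taken → place at 6.
45 hashes to 11; slot 11 is free → place at 11.
415 hashes to 7, h2=16; 7,6 taken → place at 5.
82 hashes to 14; slot 14 is free → place at 14.
381 hashes to 7, h2=14; 7 taken → place at 4.
884 hashes to 0; slot 0 is free → place at 0.
64 hashes to 13; slot 13 is free → place at 13.
Table: [884, ∅, ∅, ∅, 381, 415, 143, 602, ∅, ∅, ∅, 45, ∅, 64, 82, ∅, ∅]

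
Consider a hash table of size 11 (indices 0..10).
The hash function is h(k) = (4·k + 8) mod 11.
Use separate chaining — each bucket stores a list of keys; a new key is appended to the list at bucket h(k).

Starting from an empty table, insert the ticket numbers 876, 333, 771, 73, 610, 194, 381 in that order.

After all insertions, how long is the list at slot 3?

4

876 -> bucket 3
333 -> bucket 9
771 -> bucket 1
73 -> bucket 3 (collision)
610 -> bucket 6
194 -> bucket 3 (collision)
381 -> bucket 3 (collision)
Final buckets:
0: _
1: 771
2: _
3: 876 -> 73 -> 194 -> 381
4: _
5: _
6: 610
7: _
8: _
9: 333
10: _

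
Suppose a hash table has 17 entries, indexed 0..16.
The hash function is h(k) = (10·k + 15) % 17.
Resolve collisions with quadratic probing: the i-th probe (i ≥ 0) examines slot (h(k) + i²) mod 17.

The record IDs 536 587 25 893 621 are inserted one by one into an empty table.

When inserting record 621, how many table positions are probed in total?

Insert 536: h=3, slot 3 empty => index 3.
Insert 587: h=3, slot 3 occupied => index 4.
Insert 25: h=10, slot 10 empty => index 10.
Insert 893: h=3, slots 3,4 occupied => index 7.
Insert 621: h=3, slots 3,4,7 occupied => index 12.
Table: [_, _, _, 536, 587, _, _, 893, _, _, 25, _, 621, _, _, _, _]

4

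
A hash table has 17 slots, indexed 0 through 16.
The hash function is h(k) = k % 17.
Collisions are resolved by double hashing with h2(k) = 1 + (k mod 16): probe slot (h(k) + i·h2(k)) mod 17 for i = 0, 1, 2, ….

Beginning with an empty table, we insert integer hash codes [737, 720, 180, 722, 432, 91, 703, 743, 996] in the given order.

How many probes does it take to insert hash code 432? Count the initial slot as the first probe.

3

737 hashes to 6; slot 6 is free → place at 6.
720 hashes to 6, h2=1; 6 taken → place at 7.
180 hashes to 10; slot 10 is free → place at 10.
722 hashes to 8; slot 8 is free → place at 8.
432 hashes to 7, h2=1; 7,8 taken → place at 9.
91 hashes to 6, h2=12; 6 taken → place at 1.
703 hashes to 6, h2=16; 6 taken → place at 5.
743 hashes to 12; slot 12 is free → place at 12.
996 hashes to 10, h2=5; 10 taken → place at 15.
Table: [., 91, ., ., ., 703, 737, 720, 722, 432, 180, ., 743, ., ., 996, .]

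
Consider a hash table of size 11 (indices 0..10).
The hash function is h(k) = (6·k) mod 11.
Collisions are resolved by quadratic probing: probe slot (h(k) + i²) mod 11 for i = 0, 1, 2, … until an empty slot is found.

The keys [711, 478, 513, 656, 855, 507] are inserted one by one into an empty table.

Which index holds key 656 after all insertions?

Insert 711: h=9, slot 9 empty -> index 9.
Insert 478: h=8, slot 8 empty -> index 8.
Insert 513: h=9, slot 9 occupied -> index 10.
Insert 656: h=9, slots 9,10 occupied -> index 2.
Insert 855: h=4, slot 4 empty -> index 4.
Insert 507: h=6, slot 6 empty -> index 6.
Table: [-, -, 656, -, 855, -, 507, -, 478, 711, 513]

2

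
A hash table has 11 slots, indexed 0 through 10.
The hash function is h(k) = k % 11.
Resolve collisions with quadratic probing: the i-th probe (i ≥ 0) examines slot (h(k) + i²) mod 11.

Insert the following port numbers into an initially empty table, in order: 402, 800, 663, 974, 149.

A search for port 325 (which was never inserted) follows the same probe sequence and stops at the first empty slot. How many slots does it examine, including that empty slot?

4

402 hashes to 6; slot 6 is free => place at 6.
800 hashes to 8; slot 8 is free => place at 8.
663 hashes to 3; slot 3 is free => place at 3.
974 hashes to 6; 6 taken => place at 7.
149 hashes to 6; 6,7 taken => place at 10.
Table: [—, —, —, 663, —, —, 402, 974, 800, —, 149]
Lookup 325: h=6, probe 6,7,10,4 → slot 4 empty, not found.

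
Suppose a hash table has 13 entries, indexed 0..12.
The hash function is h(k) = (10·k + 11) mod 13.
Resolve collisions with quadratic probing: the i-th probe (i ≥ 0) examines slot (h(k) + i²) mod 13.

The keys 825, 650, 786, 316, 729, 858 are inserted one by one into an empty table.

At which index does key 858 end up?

825 hashes to 6; slot 6 is free => place at 6.
650 hashes to 11; slot 11 is free => place at 11.
786 hashes to 6; 6 taken => place at 7.
316 hashes to 12; slot 12 is free => place at 12.
729 hashes to 8; slot 8 is free => place at 8.
858 hashes to 11; 11,12 taken => place at 2.
Table: [—, —, 858, —, —, —, 825, 786, 729, —, —, 650, 316]

2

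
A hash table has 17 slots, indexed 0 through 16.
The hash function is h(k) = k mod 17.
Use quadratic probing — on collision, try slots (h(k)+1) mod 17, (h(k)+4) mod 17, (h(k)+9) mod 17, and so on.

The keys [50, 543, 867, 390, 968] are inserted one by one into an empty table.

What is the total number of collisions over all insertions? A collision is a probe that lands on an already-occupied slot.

7

Insert 50: h=16, slot 16 empty => index 16.
Insert 543: h=16, slot 16 occupied => index 0.
Insert 867: h=0, slot 0 occupied => index 1.
Insert 390: h=16, slots 16,0 occupied => index 3.
Insert 968: h=16, slots 16,0,3 occupied => index 8.
Table: [543, 867, ∅, 390, ∅, ∅, ∅, ∅, 968, ∅, ∅, ∅, ∅, ∅, ∅, ∅, 50]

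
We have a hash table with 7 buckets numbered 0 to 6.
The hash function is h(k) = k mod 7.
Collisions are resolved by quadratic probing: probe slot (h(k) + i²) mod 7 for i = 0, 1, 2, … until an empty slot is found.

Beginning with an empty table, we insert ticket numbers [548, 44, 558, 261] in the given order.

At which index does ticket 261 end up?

548 hashes to 2; slot 2 is free => place at 2.
44 hashes to 2; 2 taken => place at 3.
558 hashes to 5; slot 5 is free => place at 5.
261 hashes to 2; 2,3 taken => place at 6.
Table: [_, _, 548, 44, _, 558, 261]

6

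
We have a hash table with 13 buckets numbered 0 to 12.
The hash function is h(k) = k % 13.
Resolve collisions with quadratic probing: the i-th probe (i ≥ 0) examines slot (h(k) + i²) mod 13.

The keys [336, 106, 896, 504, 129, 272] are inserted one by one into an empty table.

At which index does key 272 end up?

3

336 hashes to 11; slot 11 is free → place at 11.
106 hashes to 2; slot 2 is free → place at 2.
896 hashes to 12; slot 12 is free → place at 12.
504 hashes to 10; slot 10 is free → place at 10.
129 hashes to 12; 12 taken → place at 0.
272 hashes to 12; 12,0 taken → place at 3.
Table: [129, —, 106, 272, —, —, —, —, —, —, 504, 336, 896]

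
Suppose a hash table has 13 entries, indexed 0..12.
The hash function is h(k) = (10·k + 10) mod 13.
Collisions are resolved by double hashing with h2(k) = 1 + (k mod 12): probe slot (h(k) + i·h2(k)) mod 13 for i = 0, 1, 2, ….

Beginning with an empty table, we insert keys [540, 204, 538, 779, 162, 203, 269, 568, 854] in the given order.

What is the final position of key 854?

11

Insert 540: h=2, slot 2 empty -> index 2.
Insert 204: h=9, slot 9 empty -> index 9.
Insert 538: h=8, slot 8 empty -> index 8.
Insert 779: h=0, slot 0 empty -> index 0.
Insert 162: h=5, slot 5 empty -> index 5.
Insert 203: h=12, slot 12 empty -> index 12.
Insert 269: h=9, h2=6, slots 9,2,8 occupied -> index 1.
Insert 568: h=9, h2=5, slots 9,1 occupied -> index 6.
Insert 854: h=9, h2=3, slots 9,12,2,5,8 occupied -> index 11.
Table: [779, 269, 540, _, _, 162, 568, _, 538, 204, _, 854, 203]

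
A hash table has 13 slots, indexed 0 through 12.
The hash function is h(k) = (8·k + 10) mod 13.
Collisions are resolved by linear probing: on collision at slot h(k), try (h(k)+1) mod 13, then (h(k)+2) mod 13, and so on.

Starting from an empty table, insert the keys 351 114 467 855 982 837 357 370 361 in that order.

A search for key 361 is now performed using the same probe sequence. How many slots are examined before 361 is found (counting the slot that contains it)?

5

Insert 351: h=10, slot 10 empty → index 10.
Insert 114: h=12, slot 12 empty → index 12.
Insert 467: h=2, slot 2 empty → index 2.
Insert 855: h=12, slot 12 occupied → index 0.
Insert 982: h=1, slot 1 empty → index 1.
Insert 837: h=11, slot 11 empty → index 11.
Insert 357: h=6, slot 6 empty → index 6.
Insert 370: h=6, slot 6 occupied → index 7.
Insert 361: h=12, slots 12,0,1,2 occupied → index 3.
Table: [855, 982, 467, 361, —, —, 357, 370, —, —, 351, 837, 114]
Lookup 361: h=12, probe 12,0,1,2,3 → found at 3.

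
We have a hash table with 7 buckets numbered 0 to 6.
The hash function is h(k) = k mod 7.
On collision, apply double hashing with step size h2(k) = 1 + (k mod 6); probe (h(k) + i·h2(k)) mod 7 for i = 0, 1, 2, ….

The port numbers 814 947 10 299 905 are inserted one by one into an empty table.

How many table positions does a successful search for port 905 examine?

3

814: h=2 -> slot 2
947: h=2, h2=6, probe 2,1 -> slot 1
10: h=3 -> slot 3
299: h=5 -> slot 5
905: h=2, h2=6, probe 2,1,0 -> slot 0
Table: [905, 947, 814, 10, _, 299, _]
Lookup 905: h=2, h2=6, probe 2,1,0 → found at 0.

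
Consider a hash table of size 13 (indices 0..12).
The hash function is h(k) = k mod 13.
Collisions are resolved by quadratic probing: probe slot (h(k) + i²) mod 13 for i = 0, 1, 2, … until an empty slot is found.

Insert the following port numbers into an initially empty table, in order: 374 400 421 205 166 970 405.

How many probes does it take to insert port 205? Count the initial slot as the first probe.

Insert 374: h=10, slot 10 empty -> index 10.
Insert 400: h=10, slot 10 occupied -> index 11.
Insert 421: h=5, slot 5 empty -> index 5.
Insert 205: h=10, slots 10,11 occupied -> index 1.
Insert 166: h=10, slots 10,11,1 occupied -> index 6.
Insert 970: h=8, slot 8 empty -> index 8.
Insert 405: h=2, slot 2 empty -> index 2.
Table: [—, 205, 405, —, —, 421, 166, —, 970, —, 374, 400, —]

3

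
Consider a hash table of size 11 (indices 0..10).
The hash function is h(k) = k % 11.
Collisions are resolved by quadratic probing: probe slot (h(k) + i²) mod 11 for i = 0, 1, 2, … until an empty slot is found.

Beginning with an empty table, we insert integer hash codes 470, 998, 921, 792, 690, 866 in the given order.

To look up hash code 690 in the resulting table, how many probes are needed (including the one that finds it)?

Insert 470: h=8, slot 8 empty → index 8.
Insert 998: h=8, slot 8 occupied → index 9.
Insert 921: h=8, slots 8,9 occupied → index 1.
Insert 792: h=0, slot 0 empty → index 0.
Insert 690: h=8, slots 8,9,1 occupied → index 6.
Insert 866: h=8, slots 8,9,1,6 occupied → index 2.
Table: [792, 921, 866, _, _, _, 690, _, 470, 998, _]
Lookup 690: h=8, probe 8,9,1,6 → found at 6.

4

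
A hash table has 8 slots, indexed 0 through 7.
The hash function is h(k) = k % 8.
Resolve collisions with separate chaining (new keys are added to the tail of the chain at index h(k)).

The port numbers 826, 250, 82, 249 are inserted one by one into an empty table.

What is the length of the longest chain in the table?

826 → bucket 2
250 → bucket 2 (collision)
82 → bucket 2 (collision)
249 → bucket 1
Final buckets:
0: .
1: 249
2: 826 -> 250 -> 82
3: .
4: .
5: .
6: .
7: .

3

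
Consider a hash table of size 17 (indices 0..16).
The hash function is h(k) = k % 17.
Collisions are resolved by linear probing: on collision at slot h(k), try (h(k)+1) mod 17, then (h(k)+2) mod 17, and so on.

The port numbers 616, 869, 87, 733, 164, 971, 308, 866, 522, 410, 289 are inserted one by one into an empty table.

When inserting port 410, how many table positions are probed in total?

7

Insert 616: h=4, slot 4 empty → index 4.
Insert 869: h=2, slot 2 empty → index 2.
Insert 87: h=2, slot 2 occupied → index 3.
Insert 733: h=2, slots 2,3,4 occupied → index 5.
Insert 164: h=11, slot 11 empty → index 11.
Insert 971: h=2, slots 2,3,4,5 occupied → index 6.
Insert 308: h=2, slots 2,3,4,5,6 occupied → index 7.
Insert 866: h=16, slot 16 empty → index 16.
Insert 522: h=12, slot 12 empty → index 12.
Insert 410: h=2, slots 2,3,4,5,6,7 occupied → index 8.
Insert 289: h=0, slot 0 empty → index 0.
Table: [289, —, 869, 87, 616, 733, 971, 308, 410, —, —, 164, 522, —, —, —, 866]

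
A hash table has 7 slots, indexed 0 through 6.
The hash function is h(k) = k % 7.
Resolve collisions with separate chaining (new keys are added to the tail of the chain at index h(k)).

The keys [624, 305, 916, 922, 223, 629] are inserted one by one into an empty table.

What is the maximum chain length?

3

Insert 624: h=1, bucket 1 empty -> new chain.
Insert 305: h=4, bucket 4 empty -> new chain.
Insert 916: h=6, bucket 6 empty -> new chain.
Insert 922: h=5, bucket 5 empty -> new chain.
Insert 223: h=6, bucket 6 nonempty -> append to chain.
Insert 629: h=6, bucket 6 nonempty -> append to chain.
Final buckets:
0: ∅
1: 624
2: ∅
3: ∅
4: 305
5: 922
6: 916 -> 223 -> 629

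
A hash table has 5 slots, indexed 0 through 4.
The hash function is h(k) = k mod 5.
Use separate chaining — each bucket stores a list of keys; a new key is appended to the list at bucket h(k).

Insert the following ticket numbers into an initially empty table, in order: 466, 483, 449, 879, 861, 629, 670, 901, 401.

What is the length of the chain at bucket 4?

466 → bucket 1
483 → bucket 3
449 → bucket 4
879 → bucket 4 (collision)
861 → bucket 1 (collision)
629 → bucket 4 (collision)
670 → bucket 0
901 → bucket 1 (collision)
401 → bucket 1 (collision)
Final buckets:
0: 670
1: 466 -> 861 -> 901 -> 401
2: .
3: 483
4: 449 -> 879 -> 629

3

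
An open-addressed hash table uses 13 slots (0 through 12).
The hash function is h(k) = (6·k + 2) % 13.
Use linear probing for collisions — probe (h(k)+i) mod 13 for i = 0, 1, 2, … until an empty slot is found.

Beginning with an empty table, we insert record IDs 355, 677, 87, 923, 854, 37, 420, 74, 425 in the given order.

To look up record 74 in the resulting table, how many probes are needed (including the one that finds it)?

3

355 hashes to 0; slot 0 is free => place at 0.
677 hashes to 8; slot 8 is free => place at 8.
87 hashes to 4; slot 4 is free => place at 4.
923 hashes to 2; slot 2 is free => place at 2.
854 hashes to 4; 4 taken => place at 5.
37 hashes to 3; slot 3 is free => place at 3.
420 hashes to 0; 0 taken => place at 1.
74 hashes to 4; 4,5 taken => place at 6.
425 hashes to 4; 4,5,6 taken => place at 7.
Table: [355, 420, 923, 37, 87, 854, 74, 425, 677, —, —, —, —]
Lookup 74: h=4, probe 4,5,6 → found at 6.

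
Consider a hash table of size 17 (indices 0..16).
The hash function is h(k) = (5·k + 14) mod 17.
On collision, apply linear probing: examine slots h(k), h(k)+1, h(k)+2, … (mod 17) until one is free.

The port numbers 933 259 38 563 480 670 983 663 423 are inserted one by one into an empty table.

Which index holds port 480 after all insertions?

933 hashes to 4; slot 4 is free => place at 4.
259 hashes to 0; slot 0 is free => place at 0.
38 hashes to 0; 0 taken => place at 1.
563 hashes to 7; slot 7 is free => place at 7.
480 hashes to 0; 0,1 taken => place at 2.
670 hashes to 15; slot 15 is free => place at 15.
983 hashes to 16; slot 16 is free => place at 16.
663 hashes to 14; slot 14 is free => place at 14.
423 hashes to 4; 4 taken => place at 5.
Table: [259, 38, 480, ∅, 933, 423, ∅, 563, ∅, ∅, ∅, ∅, ∅, ∅, 663, 670, 983]

2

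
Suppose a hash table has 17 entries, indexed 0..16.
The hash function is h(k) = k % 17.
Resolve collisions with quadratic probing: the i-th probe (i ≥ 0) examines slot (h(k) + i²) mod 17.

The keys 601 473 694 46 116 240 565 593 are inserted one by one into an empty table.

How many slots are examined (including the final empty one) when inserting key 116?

601: h=6 -> slot 6
473: h=14 -> slot 14
694: h=14, probe 14,15 -> slot 15
46: h=12 -> slot 12
116: h=14, probe 14,15,1 -> slot 1
240: h=2 -> slot 2
565: h=4 -> slot 4
593: h=15, probe 15,16 -> slot 16
Table: [-, 116, 240, -, 565, -, 601, -, -, -, -, -, 46, -, 473, 694, 593]

3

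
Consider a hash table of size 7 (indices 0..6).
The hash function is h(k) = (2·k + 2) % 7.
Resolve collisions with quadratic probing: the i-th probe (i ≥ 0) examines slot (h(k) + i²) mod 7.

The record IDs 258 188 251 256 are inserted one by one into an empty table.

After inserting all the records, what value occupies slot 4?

258 hashes to 0; slot 0 is free → place at 0.
188 hashes to 0; 0 taken → place at 1.
251 hashes to 0; 0,1 taken → place at 4.
256 hashes to 3; slot 3 is free → place at 3.
Table: [258, 188, ∅, 256, 251, ∅, ∅]

251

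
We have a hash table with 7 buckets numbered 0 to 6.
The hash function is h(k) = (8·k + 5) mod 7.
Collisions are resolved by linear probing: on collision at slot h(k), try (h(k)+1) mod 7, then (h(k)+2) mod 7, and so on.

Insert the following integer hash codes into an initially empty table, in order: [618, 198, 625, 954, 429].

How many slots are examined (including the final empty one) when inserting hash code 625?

3

618 hashes to 0; slot 0 is free => place at 0.
198 hashes to 0; 0 taken => place at 1.
625 hashes to 0; 0,1 taken => place at 2.
954 hashes to 0; 0,1,2 taken => place at 3.
429 hashes to 0; 0,1,2,3 taken => place at 4.
Table: [618, 198, 625, 954, 429, ∅, ∅]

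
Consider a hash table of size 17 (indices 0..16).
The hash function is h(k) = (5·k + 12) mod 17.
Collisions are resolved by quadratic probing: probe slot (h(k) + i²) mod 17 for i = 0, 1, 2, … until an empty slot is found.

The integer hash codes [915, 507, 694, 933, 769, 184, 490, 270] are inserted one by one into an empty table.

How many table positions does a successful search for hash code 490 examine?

5

915: h=14 -> slot 14
507: h=14, probe 14,15 -> slot 15
694: h=14, probe 14,15,1 -> slot 1
933: h=2 -> slot 2
769: h=15, probe 15,16 -> slot 16
184: h=14, probe 14,15,1,6 -> slot 6
490: h=14, probe 14,15,1,6,13 -> slot 13
270: h=2, probe 2,3 -> slot 3
Table: [., 694, 933, 270, ., ., 184, ., ., ., ., ., ., 490, 915, 507, 769]
Lookup 490: h=14, probe 14,15,1,6,13 → found at 13.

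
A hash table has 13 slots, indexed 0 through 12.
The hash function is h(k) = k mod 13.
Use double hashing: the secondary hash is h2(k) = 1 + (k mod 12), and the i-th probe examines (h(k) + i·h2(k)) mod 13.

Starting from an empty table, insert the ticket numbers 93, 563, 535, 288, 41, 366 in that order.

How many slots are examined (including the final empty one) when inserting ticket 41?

93: h=2 → slot 2
563: h=4 → slot 4
535: h=2, h2=8, probe 2,10 → slot 10
288: h=2, h2=1, probe 2,3 → slot 3
41: h=2, h2=6, probe 2,8 → slot 8
366: h=2, h2=7, probe 2,9 → slot 9
Table: [_, _, 93, 288, 563, _, _, _, 41, 366, 535, _, _]

2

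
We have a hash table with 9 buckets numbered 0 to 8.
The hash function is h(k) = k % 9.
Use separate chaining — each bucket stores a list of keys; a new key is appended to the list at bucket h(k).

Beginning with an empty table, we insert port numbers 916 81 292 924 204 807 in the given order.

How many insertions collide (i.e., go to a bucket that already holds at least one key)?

2

Insert 916: h=7, bucket 7 empty -> new chain.
Insert 81: h=0, bucket 0 empty -> new chain.
Insert 292: h=4, bucket 4 empty -> new chain.
Insert 924: h=6, bucket 6 empty -> new chain.
Insert 204: h=6, bucket 6 nonempty -> append to chain.
Insert 807: h=6, bucket 6 nonempty -> append to chain.
Final buckets:
0: 81
1: —
2: —
3: —
4: 292
5: —
6: 924 -> 204 -> 807
7: 916
8: —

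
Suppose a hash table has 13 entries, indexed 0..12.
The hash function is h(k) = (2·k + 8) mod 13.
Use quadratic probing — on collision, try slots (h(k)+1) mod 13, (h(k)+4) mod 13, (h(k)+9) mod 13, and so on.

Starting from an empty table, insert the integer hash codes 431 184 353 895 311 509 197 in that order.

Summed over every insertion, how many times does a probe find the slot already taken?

10

431 hashes to 12; slot 12 is free -> place at 12.
184 hashes to 12; 12 taken -> place at 0.
353 hashes to 12; 12,0 taken -> place at 3.
895 hashes to 4; slot 4 is free -> place at 4.
311 hashes to 6; slot 6 is free -> place at 6.
509 hashes to 12; 12,0,3 taken -> place at 8.
197 hashes to 12; 12,0,3,8 taken -> place at 2.
Table: [184, —, 197, 353, 895, —, 311, —, 509, —, —, —, 431]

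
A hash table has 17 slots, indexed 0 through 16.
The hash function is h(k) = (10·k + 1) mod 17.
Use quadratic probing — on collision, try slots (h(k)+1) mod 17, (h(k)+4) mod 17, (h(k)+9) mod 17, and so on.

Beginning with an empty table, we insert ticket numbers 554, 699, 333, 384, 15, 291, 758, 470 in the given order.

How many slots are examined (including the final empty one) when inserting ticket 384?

554: h=16 → slot 16
699: h=4 → slot 4
333: h=16, probe 16,0 → slot 0
384: h=16, probe 16,0,3 → slot 3
15: h=15 → slot 15
291: h=4, probe 4,5 → slot 5
758: h=16, probe 16,0,3,8 → slot 8
470: h=9 → slot 9
Table: [333, _, _, 384, 699, 291, _, _, 758, 470, _, _, _, _, _, 15, 554]

3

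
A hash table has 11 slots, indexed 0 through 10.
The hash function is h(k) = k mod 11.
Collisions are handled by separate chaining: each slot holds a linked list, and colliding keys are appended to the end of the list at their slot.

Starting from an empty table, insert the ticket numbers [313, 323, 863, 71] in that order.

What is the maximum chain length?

3

313 → bucket 5
323 → bucket 4
863 → bucket 5 (collision)
71 → bucket 5 (collision)
Final buckets:
0: _
1: _
2: _
3: _
4: 323
5: 313 -> 863 -> 71
6: _
7: _
8: _
9: _
10: _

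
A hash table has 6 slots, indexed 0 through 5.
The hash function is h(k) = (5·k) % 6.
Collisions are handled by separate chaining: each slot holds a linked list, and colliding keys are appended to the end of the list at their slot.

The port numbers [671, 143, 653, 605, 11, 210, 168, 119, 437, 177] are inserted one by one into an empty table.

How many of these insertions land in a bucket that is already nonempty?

7

671 → bucket 1
143 → bucket 1 (collision)
653 → bucket 1 (collision)
605 → bucket 1 (collision)
11 → bucket 1 (collision)
210 → bucket 0
168 → bucket 0 (collision)
119 → bucket 1 (collision)
437 → bucket 1 (collision)
177 → bucket 3
Final buckets:
0: 210 -> 168
1: 671 -> 143 -> 653 -> 605 -> 11 -> 119 -> 437
2: _
3: 177
4: _
5: _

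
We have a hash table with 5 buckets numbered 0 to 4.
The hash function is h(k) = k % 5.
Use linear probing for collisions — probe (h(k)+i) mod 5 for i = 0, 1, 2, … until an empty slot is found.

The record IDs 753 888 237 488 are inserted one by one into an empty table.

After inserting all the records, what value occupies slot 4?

888

Insert 753: h=3, slot 3 empty → index 3.
Insert 888: h=3, slot 3 occupied → index 4.
Insert 237: h=2, slot 2 empty → index 2.
Insert 488: h=3, slots 3,4 occupied → index 0.
Table: [488, ∅, 237, 753, 888]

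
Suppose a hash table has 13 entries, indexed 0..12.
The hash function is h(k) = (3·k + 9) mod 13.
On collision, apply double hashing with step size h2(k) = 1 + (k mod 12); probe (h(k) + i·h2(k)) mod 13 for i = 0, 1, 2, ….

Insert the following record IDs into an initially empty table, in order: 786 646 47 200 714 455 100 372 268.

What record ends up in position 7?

786: h=1 → slot 1
646: h=10 → slot 10
47: h=7 → slot 7
200: h=11 → slot 11
714: h=6 → slot 6
455: h=9 → slot 9
100: h=10, h2=5, probe 10,2 → slot 2
372: h=7, h2=1, probe 7,8 → slot 8
268: h=7, h2=5, probe 7,12 → slot 12
Table: [., 786, 100, ., ., ., 714, 47, 372, 455, 646, 200, 268]

47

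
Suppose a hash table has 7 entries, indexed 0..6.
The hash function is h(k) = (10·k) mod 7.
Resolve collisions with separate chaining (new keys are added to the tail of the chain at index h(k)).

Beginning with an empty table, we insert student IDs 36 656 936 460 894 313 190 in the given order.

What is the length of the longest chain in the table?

5

Insert 36: h=3, bucket 3 empty → new chain.
Insert 656: h=1, bucket 1 empty → new chain.
Insert 936: h=1, bucket 1 nonempty → append to chain.
Insert 460: h=1, bucket 1 nonempty → append to chain.
Insert 894: h=1, bucket 1 nonempty → append to chain.
Insert 313: h=1, bucket 1 nonempty → append to chain.
Insert 190: h=3, bucket 3 nonempty → append to chain.
Final buckets:
0: —
1: 656 -> 936 -> 460 -> 894 -> 313
2: —
3: 36 -> 190
4: —
5: —
6: —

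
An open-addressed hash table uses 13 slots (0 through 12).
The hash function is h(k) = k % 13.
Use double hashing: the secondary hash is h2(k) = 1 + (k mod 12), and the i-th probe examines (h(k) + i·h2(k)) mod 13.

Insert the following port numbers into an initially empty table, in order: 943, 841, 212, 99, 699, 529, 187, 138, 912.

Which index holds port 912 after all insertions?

3

943 hashes to 7; slot 7 is free => place at 7.
841 hashes to 9; slot 9 is free => place at 9.
212 hashes to 4; slot 4 is free => place at 4.
99 hashes to 8; slot 8 is free => place at 8.
699 hashes to 10; slot 10 is free => place at 10.
529 hashes to 9, h2=2; 9 taken => place at 11.
187 hashes to 5; slot 5 is free => place at 5.
138 hashes to 8, h2=7; 8 taken => place at 2.
912 hashes to 2, h2=1; 2 taken => place at 3.
Table: [∅, ∅, 138, 912, 212, 187, ∅, 943, 99, 841, 699, 529, ∅]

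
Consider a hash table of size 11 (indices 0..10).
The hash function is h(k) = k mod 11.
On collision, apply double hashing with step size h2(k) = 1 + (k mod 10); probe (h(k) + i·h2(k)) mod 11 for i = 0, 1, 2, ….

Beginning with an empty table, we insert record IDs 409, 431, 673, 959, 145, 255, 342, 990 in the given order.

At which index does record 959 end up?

1

409: h=2 -> slot 2
431: h=2, h2=2, probe 2,4 -> slot 4
673: h=2, h2=4, probe 2,6 -> slot 6
959: h=2, h2=10, probe 2,1 -> slot 1
145: h=2, h2=6, probe 2,8 -> slot 8
255: h=2, h2=6, probe 2,8,3 -> slot 3
342: h=1, h2=3, probe 1,4,7 -> slot 7
990: h=0 -> slot 0
Table: [990, 959, 409, 255, 431, _, 673, 342, 145, _, _]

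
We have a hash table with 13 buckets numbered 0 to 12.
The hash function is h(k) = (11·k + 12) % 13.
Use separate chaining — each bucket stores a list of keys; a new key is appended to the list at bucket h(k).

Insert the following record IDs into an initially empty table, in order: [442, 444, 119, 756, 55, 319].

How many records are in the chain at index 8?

3

442 → bucket 12
444 → bucket 8
119 → bucket 8 (collision)
756 → bucket 8 (collision)
55 → bucket 6
319 → bucket 11
Final buckets:
0: —
1: —
2: —
3: —
4: —
5: —
6: 55
7: —
8: 444 -> 119 -> 756
9: —
10: —
11: 319
12: 442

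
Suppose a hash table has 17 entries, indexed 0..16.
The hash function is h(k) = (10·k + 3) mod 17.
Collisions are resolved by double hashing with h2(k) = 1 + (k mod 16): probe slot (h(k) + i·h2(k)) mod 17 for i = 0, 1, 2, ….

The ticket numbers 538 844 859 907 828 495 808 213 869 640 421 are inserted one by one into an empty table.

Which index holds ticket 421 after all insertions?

538: h=11 → slot 11
844: h=11, h2=13, probe 11,7 → slot 7
859: h=8 → slot 8
907: h=12 → slot 12
828: h=4 → slot 4
495: h=6 → slot 6
808: h=8, h2=9, probe 8,0 → slot 0
213: h=8, h2=6, probe 8,14 → slot 14
869: h=6, h2=6, probe 6,12,1 → slot 1
640: h=11, h2=1, probe 11,12,13 → slot 13
421: h=14, h2=6, probe 14,3 → slot 3
Table: [808, 869, —, 421, 828, —, 495, 844, 859, —, —, 538, 907, 640, 213, —, —]

3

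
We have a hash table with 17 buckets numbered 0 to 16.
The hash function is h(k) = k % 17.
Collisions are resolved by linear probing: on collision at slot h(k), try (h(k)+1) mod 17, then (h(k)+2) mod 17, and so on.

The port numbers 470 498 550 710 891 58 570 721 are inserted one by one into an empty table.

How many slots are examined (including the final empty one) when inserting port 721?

470: h=11 -> slot 11
498: h=5 -> slot 5
550: h=6 -> slot 6
710: h=13 -> slot 13
891: h=7 -> slot 7
58: h=7, probe 7,8 -> slot 8
570: h=9 -> slot 9
721: h=7, probe 7,8,9,10 -> slot 10
Table: [-, -, -, -, -, 498, 550, 891, 58, 570, 721, 470, -, 710, -, -, -]

4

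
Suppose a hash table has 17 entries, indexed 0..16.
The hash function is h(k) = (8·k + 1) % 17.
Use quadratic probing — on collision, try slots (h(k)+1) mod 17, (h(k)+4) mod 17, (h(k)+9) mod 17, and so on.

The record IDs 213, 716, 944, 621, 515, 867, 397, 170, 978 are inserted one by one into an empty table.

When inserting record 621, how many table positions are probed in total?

213: h=5 -> slot 5
716: h=0 -> slot 0
944: h=5, probe 5,6 -> slot 6
621: h=5, probe 5,6,9 -> slot 9
515: h=7 -> slot 7
867: h=1 -> slot 1
397: h=15 -> slot 15
170: h=1, probe 1,2 -> slot 2
978: h=5, probe 5,6,9,14 -> slot 14
Table: [716, 867, 170, -, -, 213, 944, 515, -, 621, -, -, -, -, 978, 397, -]

3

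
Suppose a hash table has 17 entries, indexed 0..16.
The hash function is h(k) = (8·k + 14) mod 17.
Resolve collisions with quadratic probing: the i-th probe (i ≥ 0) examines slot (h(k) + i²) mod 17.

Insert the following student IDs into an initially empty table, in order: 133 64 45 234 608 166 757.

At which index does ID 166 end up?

15

133 hashes to 7; slot 7 is free → place at 7.
64 hashes to 16; slot 16 is free → place at 16.
45 hashes to 0; slot 0 is free → place at 0.
234 hashes to 16; 16,0 taken → place at 3.
608 hashes to 16; 16,0,3 taken → place at 8.
166 hashes to 16; 16,0,3,8 taken → place at 15.
757 hashes to 1; slot 1 is free → place at 1.
Table: [45, 757, _, 234, _, _, _, 133, 608, _, _, _, _, _, _, 166, 64]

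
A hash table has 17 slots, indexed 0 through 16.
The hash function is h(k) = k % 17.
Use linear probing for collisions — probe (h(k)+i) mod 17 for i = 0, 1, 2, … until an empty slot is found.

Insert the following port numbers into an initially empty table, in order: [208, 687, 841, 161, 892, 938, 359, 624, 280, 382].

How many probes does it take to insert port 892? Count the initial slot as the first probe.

3

208 hashes to 4; slot 4 is free => place at 4.
687 hashes to 7; slot 7 is free => place at 7.
841 hashes to 8; slot 8 is free => place at 8.
161 hashes to 8; 8 taken => place at 9.
892 hashes to 8; 8,9 taken => place at 10.
938 hashes to 3; slot 3 is free => place at 3.
359 hashes to 2; slot 2 is free => place at 2.
624 hashes to 12; slot 12 is free => place at 12.
280 hashes to 8; 8,9,10 taken => place at 11.
382 hashes to 8; 8,9,10,11,12 taken => place at 13.
Table: [., ., 359, 938, 208, ., ., 687, 841, 161, 892, 280, 624, 382, ., ., .]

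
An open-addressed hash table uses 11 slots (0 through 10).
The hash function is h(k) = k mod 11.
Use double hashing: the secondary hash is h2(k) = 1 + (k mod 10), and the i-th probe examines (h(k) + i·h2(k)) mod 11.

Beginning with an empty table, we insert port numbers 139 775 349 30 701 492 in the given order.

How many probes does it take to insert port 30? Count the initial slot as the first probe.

2

Insert 139: h=7, slot 7 empty -> index 7.
Insert 775: h=5, slot 5 empty -> index 5.
Insert 349: h=8, slot 8 empty -> index 8.
Insert 30: h=8, h2=1, slot 8 occupied -> index 9.
Insert 701: h=8, h2=2, slot 8 occupied -> index 10.
Insert 492: h=8, h2=3, slot 8 occupied -> index 0.
Table: [492, ∅, ∅, ∅, ∅, 775, ∅, 139, 349, 30, 701]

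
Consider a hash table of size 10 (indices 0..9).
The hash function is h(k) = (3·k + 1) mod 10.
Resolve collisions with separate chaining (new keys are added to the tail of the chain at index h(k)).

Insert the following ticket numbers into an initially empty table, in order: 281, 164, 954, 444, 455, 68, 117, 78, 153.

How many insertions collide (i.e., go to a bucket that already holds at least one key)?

281 -> bucket 4
164 -> bucket 3
954 -> bucket 3 (collision)
444 -> bucket 3 (collision)
455 -> bucket 6
68 -> bucket 5
117 -> bucket 2
78 -> bucket 5 (collision)
153 -> bucket 0
Final buckets:
0: 153
1: _
2: 117
3: 164 -> 954 -> 444
4: 281
5: 68 -> 78
6: 455
7: _
8: _
9: _

3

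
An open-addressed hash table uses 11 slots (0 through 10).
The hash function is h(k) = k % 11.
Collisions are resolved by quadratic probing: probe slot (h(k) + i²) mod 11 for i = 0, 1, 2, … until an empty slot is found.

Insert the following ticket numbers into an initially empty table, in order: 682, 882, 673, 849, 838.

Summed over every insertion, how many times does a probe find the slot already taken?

7

Insert 682: h=0, slot 0 empty → index 0.
Insert 882: h=2, slot 2 empty → index 2.
Insert 673: h=2, slot 2 occupied → index 3.
Insert 849: h=2, slots 2,3 occupied → index 6.
Insert 838: h=2, slots 2,3,6,0 occupied → index 7.
Table: [682, -, 882, 673, -, -, 849, 838, -, -, -]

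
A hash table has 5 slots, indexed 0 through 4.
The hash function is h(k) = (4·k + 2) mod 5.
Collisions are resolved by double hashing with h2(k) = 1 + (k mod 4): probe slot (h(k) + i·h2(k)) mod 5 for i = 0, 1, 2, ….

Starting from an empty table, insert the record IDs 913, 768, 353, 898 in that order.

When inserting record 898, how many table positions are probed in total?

2

913: h=4 → slot 4
768: h=4, h2=1, probe 4,0 → slot 0
353: h=4, h2=2, probe 4,1 → slot 1
898: h=4, h2=3, probe 4,2 → slot 2
Table: [768, 353, 898, ., 913]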